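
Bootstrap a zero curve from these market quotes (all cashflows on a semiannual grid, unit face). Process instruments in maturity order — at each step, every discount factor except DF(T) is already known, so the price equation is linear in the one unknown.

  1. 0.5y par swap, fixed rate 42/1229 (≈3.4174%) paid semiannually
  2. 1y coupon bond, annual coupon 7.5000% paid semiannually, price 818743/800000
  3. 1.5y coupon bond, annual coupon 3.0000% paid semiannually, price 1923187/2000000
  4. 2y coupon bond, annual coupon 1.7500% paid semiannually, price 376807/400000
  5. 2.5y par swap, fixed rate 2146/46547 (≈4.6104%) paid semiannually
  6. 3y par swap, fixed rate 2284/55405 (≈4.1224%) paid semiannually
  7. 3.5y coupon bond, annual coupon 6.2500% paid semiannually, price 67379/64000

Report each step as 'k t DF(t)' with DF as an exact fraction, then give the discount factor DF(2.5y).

step 1 [0.5y] swap r/2=21/1229: DF=(1 − 21/1229·(0))/(1+21/1229) = 1229/1250 ≈ 0.983200
step 2 [1y] bond c/2=3/80: DF=(818743/800000 − 3/80·(0.983200))/(1+3/80) = 9509/10000 ≈ 0.950900
step 3 [1.5y] bond c/2=3/200: DF=(1923187/2000000 − 3/200·(0.983200+0.950900))/(1+3/200) = 2297/2500 ≈ 0.918800
step 4 [2y] bond c/2=7/800: DF=(376807/400000 − 7/800·(0.983200+0.950900+0.918800))/(1+7/800) = 9091/10000 ≈ 0.909100
step 5 [2.5y] swap r/2=1073/46547: DF=(1 − 1073/46547·(0.983200+0.950900+0.918800+0.909100))/(1+1073/46547) = 8927/10000 ≈ 0.892700
step 6 [3y] swap r/2=1142/55405: DF=(1 − 1142/55405·(0.983200+0.950900+0.918800+0.909100+0.892700))/(1+1142/55405) = 4429/5000 ≈ 0.885800
step 7 [3.5y] bond c/2=1/32: DF=(67379/64000 − 1/32·(0.983200+0.950900+0.918800+0.909100+0.892700+0.885800))/(1+1/32) = 853/1000 ≈ 0.853000

1 1/2 1229/1250
2 1 9509/10000
3 3/2 2297/2500
4 2 9091/10000
5 5/2 8927/10000
6 3 4429/5000
7 7/2 853/1000
DF(2.5y) = 8927/10000 ≈ 0.892700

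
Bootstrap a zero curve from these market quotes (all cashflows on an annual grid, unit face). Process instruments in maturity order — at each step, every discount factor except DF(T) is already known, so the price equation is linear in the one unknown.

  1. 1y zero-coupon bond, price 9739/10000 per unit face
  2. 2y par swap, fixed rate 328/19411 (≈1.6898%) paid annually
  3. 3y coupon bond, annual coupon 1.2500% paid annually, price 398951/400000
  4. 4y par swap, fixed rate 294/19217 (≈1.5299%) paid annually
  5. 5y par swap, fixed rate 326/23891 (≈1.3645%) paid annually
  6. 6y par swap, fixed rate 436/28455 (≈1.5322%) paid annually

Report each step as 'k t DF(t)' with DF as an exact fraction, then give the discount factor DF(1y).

1 1 9739/10000
2 2 1209/1250
3 3 9611/10000
4 4 2353/2500
5 5 2337/2500
6 6 1141/1250
DF(1y) = 9739/10000 ≈ 0.973900

step 1 [1y] zero: DF = P = 9739/10000 ≈ 0.973900
step 2 [2y] swap r/1=328/19411: DF=(1 − 328/19411·(0.973900))/(1+328/19411) = 1209/1250 ≈ 0.967200
step 3 [3y] bond c/1=1/80: DF=(398951/400000 − 1/80·(0.973900+0.967200))/(1+1/80) = 9611/10000 ≈ 0.961100
step 4 [4y] swap r/1=294/19217: DF=(1 − 294/19217·(0.973900+0.967200+0.961100))/(1+294/19217) = 2353/2500 ≈ 0.941200
step 5 [5y] swap r/1=326/23891: DF=(1 − 326/23891·(0.973900+0.967200+0.961100+0.941200))/(1+326/23891) = 2337/2500 ≈ 0.934800
step 6 [6y] swap r/1=436/28455: DF=(1 − 436/28455·(0.973900+0.967200+0.961100+0.941200+0.934800))/(1+436/28455) = 1141/1250 ≈ 0.912800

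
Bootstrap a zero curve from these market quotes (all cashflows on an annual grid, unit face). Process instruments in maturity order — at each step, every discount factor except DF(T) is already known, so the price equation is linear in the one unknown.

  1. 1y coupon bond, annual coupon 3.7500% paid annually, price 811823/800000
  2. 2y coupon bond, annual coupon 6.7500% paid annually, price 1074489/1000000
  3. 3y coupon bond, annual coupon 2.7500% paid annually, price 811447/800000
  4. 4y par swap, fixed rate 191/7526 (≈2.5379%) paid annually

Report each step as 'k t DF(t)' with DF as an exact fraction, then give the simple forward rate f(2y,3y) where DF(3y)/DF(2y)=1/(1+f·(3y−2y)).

step 1 [1y] bond c/1=3/80: DF=(811823/800000 − 3/80·(0))/(1+3/80) = 9781/10000 ≈ 0.978100
step 2 [2y] bond c/1=27/400: DF=(1074489/1000000 − 27/400·(0.978100))/(1+27/400) = 9447/10000 ≈ 0.944700
step 3 [3y] bond c/1=11/400: DF=(811447/800000 − 11/400·(0.978100+0.944700))/(1+11/400) = 9357/10000 ≈ 0.935700
step 4 [4y] swap r/1=191/7526: DF=(1 − 191/7526·(0.978100+0.944700+0.935700))/(1+191/7526) = 1809/2000 ≈ 0.904500

1 1 9781/10000
2 2 9447/10000
3 3 9357/10000
4 4 1809/2000
f(2y,3y) = ((9447/10000)/(9357/10000) − 1)/(1) = 30/3119 ≈ 0.9618%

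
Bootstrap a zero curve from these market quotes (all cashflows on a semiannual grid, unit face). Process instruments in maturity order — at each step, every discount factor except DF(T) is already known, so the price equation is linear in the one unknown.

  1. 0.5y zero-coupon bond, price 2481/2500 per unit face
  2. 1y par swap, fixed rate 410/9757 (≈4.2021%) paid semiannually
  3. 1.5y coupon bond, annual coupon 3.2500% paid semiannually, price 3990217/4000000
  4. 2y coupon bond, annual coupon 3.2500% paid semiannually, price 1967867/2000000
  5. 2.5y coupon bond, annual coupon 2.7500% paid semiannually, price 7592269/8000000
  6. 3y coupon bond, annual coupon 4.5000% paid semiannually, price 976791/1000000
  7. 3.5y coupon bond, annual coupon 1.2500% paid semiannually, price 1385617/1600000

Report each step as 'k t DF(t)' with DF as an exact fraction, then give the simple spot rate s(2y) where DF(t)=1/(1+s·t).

1 1/2 2481/2500
2 1 959/1000
3 3/2 594/625
4 2 4609/5000
5 5/2 8843/10000
6 3 8517/10000
7 7/2 8261/10000
s(2y) = (1/(4609/5000) − 1)/(2) = 391/9218 ≈ 4.2417%

step 1 [0.5y] zero: DF = P = 2481/2500 ≈ 0.992400
step 2 [1y] swap r/2=205/9757: DF=(1 − 205/9757·(0.992400))/(1+205/9757) = 959/1000 ≈ 0.959000
step 3 [1.5y] bond c/2=13/800: DF=(3990217/4000000 − 13/800·(0.992400+0.959000))/(1+13/800) = 594/625 ≈ 0.950400
step 4 [2y] bond c/2=13/800: DF=(1967867/2000000 − 13/800·(0.992400+0.959000+0.950400))/(1+13/800) = 4609/5000 ≈ 0.921800
step 5 [2.5y] bond c/2=11/800: DF=(7592269/8000000 − 11/800·(0.992400+0.959000+0.950400+0.921800))/(1+11/800) = 8843/10000 ≈ 0.884300
step 6 [3y] bond c/2=9/400: DF=(976791/1000000 − 9/400·(0.992400+0.959000+0.950400+0.921800+0.884300))/(1+9/400) = 8517/10000 ≈ 0.851700
step 7 [3.5y] bond c/2=1/160: DF=(1385617/1600000 − 1/160·(0.992400+0.959000+0.950400+0.921800+0.884300+0.851700))/(1+1/160) = 8261/10000 ≈ 0.826100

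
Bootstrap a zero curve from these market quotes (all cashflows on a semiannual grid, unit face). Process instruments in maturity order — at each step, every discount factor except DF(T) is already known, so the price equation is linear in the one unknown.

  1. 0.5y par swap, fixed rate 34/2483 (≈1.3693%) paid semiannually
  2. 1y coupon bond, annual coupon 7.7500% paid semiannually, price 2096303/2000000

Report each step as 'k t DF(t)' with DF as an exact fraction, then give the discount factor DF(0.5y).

step 1 [0.5y] swap r/2=17/2483: DF=(1 − 17/2483·(0))/(1+17/2483) = 2483/2500 ≈ 0.993200
step 2 [1y] bond c/2=31/800: DF=(2096303/2000000 − 31/800·(0.993200))/(1+31/800) = 243/250 ≈ 0.972000

1 1/2 2483/2500
2 1 243/250
DF(0.5y) = 2483/2500 ≈ 0.993200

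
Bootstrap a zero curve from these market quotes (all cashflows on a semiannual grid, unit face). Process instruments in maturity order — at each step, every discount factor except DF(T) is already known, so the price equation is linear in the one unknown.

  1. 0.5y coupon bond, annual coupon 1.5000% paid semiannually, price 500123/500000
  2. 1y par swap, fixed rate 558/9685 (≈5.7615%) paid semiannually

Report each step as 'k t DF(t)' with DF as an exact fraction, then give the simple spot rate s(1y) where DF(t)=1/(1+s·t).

1 1/2 1241/1250
2 1 4721/5000
s(1y) = (1/(4721/5000) − 1)/(1) = 279/4721 ≈ 5.9098%

step 1 [0.5y] bond c/2=3/400: DF=(500123/500000 − 3/400·(0))/(1+3/400) = 1241/1250 ≈ 0.992800
step 2 [1y] swap r/2=279/9685: DF=(1 − 279/9685·(0.992800))/(1+279/9685) = 4721/5000 ≈ 0.944200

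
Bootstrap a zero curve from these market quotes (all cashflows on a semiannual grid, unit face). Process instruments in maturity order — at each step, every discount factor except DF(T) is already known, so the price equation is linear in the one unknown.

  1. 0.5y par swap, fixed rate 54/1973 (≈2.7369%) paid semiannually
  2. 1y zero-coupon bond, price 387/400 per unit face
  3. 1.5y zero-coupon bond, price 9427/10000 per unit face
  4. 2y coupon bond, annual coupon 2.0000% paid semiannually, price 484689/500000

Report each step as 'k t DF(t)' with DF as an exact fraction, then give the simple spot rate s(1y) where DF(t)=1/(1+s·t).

step 1 [0.5y] swap r/2=27/1973: DF=(1 − 27/1973·(0))/(1+27/1973) = 1973/2000 ≈ 0.986500
step 2 [1y] zero: DF = P = 387/400 ≈ 0.967500
step 3 [1.5y] zero: DF = P = 9427/10000 ≈ 0.942700
step 4 [2y] bond c/2=1/100: DF=(484689/500000 − 1/100·(0.986500+0.967500+0.942700))/(1+1/100) = 9311/10000 ≈ 0.931100

1 1/2 1973/2000
2 1 387/400
3 3/2 9427/10000
4 2 9311/10000
s(1y) = (1/(387/400) − 1)/(1) = 13/387 ≈ 3.3592%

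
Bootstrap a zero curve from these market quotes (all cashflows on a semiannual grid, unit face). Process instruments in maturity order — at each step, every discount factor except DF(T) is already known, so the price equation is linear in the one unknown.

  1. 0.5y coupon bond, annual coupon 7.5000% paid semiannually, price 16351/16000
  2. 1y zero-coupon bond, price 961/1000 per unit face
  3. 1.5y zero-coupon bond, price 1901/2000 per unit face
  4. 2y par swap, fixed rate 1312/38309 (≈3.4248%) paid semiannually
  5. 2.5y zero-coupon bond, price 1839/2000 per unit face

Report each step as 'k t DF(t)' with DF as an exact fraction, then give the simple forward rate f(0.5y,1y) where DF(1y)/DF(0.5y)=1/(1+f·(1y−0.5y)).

step 1 [0.5y] bond c/2=3/80: DF=(16351/16000 − 3/80·(0))/(1+3/80) = 197/200 ≈ 0.985000
step 2 [1y] zero: DF = P = 961/1000 ≈ 0.961000
step 3 [1.5y] zero: DF = P = 1901/2000 ≈ 0.950500
step 4 [2y] swap r/2=656/38309: DF=(1 − 656/38309·(0.985000+0.961000+0.950500))/(1+656/38309) = 584/625 ≈ 0.934400
step 5 [2.5y] zero: DF = P = 1839/2000 ≈ 0.919500

1 1/2 197/200
2 1 961/1000
3 3/2 1901/2000
4 2 584/625
5 5/2 1839/2000
f(0.5y,1y) = ((197/200)/(961/1000) − 1)/(1/2) = 48/961 ≈ 4.9948%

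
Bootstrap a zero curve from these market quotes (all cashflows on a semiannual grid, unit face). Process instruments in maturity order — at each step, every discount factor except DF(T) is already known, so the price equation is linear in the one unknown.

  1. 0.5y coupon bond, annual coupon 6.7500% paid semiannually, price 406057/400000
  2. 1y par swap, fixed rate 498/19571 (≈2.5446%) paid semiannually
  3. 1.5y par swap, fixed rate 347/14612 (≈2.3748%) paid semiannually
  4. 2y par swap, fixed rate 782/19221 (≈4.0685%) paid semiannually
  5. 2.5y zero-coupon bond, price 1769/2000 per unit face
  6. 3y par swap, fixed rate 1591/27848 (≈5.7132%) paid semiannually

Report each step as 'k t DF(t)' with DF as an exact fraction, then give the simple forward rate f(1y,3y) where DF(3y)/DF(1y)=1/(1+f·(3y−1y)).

step 1 [0.5y] bond c/2=27/800: DF=(406057/400000 − 27/800·(0))/(1+27/800) = 491/500 ≈ 0.982000
step 2 [1y] swap r/2=249/19571: DF=(1 − 249/19571·(0.982000))/(1+249/19571) = 9751/10000 ≈ 0.975100
step 3 [1.5y] swap r/2=347/29224: DF=(1 − 347/29224·(0.982000+0.975100))/(1+347/29224) = 9653/10000 ≈ 0.965300
step 4 [2y] swap r/2=391/19221: DF=(1 − 391/19221·(0.982000+0.975100+0.965300))/(1+391/19221) = 4609/5000 ≈ 0.921800
step 5 [2.5y] zero: DF = P = 1769/2000 ≈ 0.884500
step 6 [3y] swap r/2=1591/55696: DF=(1 − 1591/55696·(0.982000+0.975100+0.965300+0.921800+0.884500))/(1+1591/55696) = 8409/10000 ≈ 0.840900

1 1/2 491/500
2 1 9751/10000
3 3/2 9653/10000
4 2 4609/5000
5 5/2 1769/2000
6 3 8409/10000
f(1y,3y) = ((9751/10000)/(8409/10000) − 1)/(2) = 671/8409 ≈ 7.9795%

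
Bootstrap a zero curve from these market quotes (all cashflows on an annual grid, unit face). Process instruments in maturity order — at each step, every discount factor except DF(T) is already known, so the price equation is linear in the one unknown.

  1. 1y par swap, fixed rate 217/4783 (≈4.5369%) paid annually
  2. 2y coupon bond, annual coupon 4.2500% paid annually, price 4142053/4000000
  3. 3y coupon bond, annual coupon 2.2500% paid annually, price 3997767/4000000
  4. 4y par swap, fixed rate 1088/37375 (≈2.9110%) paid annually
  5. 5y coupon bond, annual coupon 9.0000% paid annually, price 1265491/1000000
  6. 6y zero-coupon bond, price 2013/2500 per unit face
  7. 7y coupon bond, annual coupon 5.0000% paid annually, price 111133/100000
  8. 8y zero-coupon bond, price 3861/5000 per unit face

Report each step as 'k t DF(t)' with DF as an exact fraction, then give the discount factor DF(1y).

step 1 [1y] swap r/1=217/4783: DF=(1 − 217/4783·(0))/(1+217/4783) = 4783/5000 ≈ 0.956600
step 2 [2y] bond c/1=17/400: DF=(4142053/4000000 − 17/400·(0.956600))/(1+17/400) = 9543/10000 ≈ 0.954300
step 3 [3y] bond c/1=9/400: DF=(3997767/4000000 − 9/400·(0.956600+0.954300))/(1+9/400) = 4677/5000 ≈ 0.935400
step 4 [4y] swap r/1=1088/37375: DF=(1 − 1088/37375·(0.956600+0.954300+0.935400))/(1+1088/37375) = 557/625 ≈ 0.891200
step 5 [5y] bond c/1=9/100: DF=(1265491/1000000 − 9/100·(0.956600+0.954300+0.935400+0.891200))/(1+9/100) = 2131/2500 ≈ 0.852400
step 6 [6y] zero: DF = P = 2013/2500 ≈ 0.805200
step 7 [7y] bond c/1=1/20: DF=(111133/100000 − 1/20·(0.956600+0.954300+0.935400+0.891200+0.852400+0.805200))/(1+1/20) = 1603/2000 ≈ 0.801500
step 8 [8y] zero: DF = P = 3861/5000 ≈ 0.772200

1 1 4783/5000
2 2 9543/10000
3 3 4677/5000
4 4 557/625
5 5 2131/2500
6 6 2013/2500
7 7 1603/2000
8 8 3861/5000
DF(1y) = 4783/5000 ≈ 0.956600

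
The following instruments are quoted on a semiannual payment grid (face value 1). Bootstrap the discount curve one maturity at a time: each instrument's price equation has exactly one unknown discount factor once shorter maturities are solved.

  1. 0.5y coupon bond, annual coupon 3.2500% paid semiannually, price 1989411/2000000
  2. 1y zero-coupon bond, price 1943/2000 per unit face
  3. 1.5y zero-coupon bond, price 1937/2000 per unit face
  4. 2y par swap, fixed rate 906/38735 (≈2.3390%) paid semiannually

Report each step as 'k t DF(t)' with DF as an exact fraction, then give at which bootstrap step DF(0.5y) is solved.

step 1 [0.5y] bond c/2=13/800: DF=(1989411/2000000 − 13/800·(0))/(1+13/800) = 2447/2500 ≈ 0.978800
step 2 [1y] zero: DF = P = 1943/2000 ≈ 0.971500
step 3 [1.5y] zero: DF = P = 1937/2000 ≈ 0.968500
step 4 [2y] swap r/2=453/38735: DF=(1 − 453/38735·(0.978800+0.971500+0.968500))/(1+453/38735) = 9547/10000 ≈ 0.954700

1 1/2 2447/2500
2 1 1943/2000
3 3/2 1937/2000
4 2 9547/10000
DF(0.5y) is solved at step 1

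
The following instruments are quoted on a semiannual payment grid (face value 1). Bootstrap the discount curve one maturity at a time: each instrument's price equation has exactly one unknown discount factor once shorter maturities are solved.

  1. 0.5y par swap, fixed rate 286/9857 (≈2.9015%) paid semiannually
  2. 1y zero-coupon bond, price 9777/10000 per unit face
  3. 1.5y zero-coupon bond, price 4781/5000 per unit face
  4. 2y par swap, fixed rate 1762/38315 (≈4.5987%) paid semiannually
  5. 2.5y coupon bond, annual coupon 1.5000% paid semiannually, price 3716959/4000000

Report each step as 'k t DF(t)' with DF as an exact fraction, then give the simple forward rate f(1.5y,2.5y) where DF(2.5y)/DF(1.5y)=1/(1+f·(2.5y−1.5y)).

1 1/2 9857/10000
2 1 9777/10000
3 3/2 4781/5000
4 2 9119/10000
5 5/2 4469/5000
f(1.5y,2.5y) = ((4781/5000)/(4469/5000) − 1)/(1) = 312/4469 ≈ 6.9814%

step 1 [0.5y] swap r/2=143/9857: DF=(1 − 143/9857·(0))/(1+143/9857) = 9857/10000 ≈ 0.985700
step 2 [1y] zero: DF = P = 9777/10000 ≈ 0.977700
step 3 [1.5y] zero: DF = P = 4781/5000 ≈ 0.956200
step 4 [2y] swap r/2=881/38315: DF=(1 − 881/38315·(0.985700+0.977700+0.956200))/(1+881/38315) = 9119/10000 ≈ 0.911900
step 5 [2.5y] bond c/2=3/400: DF=(3716959/4000000 − 3/400·(0.985700+0.977700+0.956200+0.911900))/(1+3/400) = 4469/5000 ≈ 0.893800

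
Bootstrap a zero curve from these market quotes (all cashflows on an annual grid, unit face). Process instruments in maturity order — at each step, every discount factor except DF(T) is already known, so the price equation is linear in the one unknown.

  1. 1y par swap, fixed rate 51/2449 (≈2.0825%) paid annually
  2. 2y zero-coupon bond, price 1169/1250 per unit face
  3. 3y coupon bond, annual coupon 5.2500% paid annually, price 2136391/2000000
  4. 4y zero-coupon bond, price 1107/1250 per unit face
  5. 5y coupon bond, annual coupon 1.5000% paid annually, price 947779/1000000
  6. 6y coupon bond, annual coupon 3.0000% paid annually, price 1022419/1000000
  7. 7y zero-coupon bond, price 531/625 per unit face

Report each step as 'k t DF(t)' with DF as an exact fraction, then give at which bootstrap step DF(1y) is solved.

step 1 [1y] swap r/1=51/2449: DF=(1 − 51/2449·(0))/(1+51/2449) = 2449/2500 ≈ 0.979600
step 2 [2y] zero: DF = P = 1169/1250 ≈ 0.935200
step 3 [3y] bond c/1=21/400: DF=(2136391/2000000 − 21/400·(0.979600+0.935200))/(1+21/400) = 4597/5000 ≈ 0.919400
step 4 [4y] zero: DF = P = 1107/1250 ≈ 0.885600
step 5 [5y] bond c/1=3/200: DF=(947779/1000000 − 3/200·(0.979600+0.935200+0.919400+0.885600))/(1+3/200) = 2197/2500 ≈ 0.878800
step 6 [6y] bond c/1=3/100: DF=(1022419/1000000 − 3/100·(0.979600+0.935200+0.919400+0.885600+0.878800))/(1+3/100) = 8587/10000 ≈ 0.858700
step 7 [7y] zero: DF = P = 531/625 ≈ 0.849600

1 1 2449/2500
2 2 1169/1250
3 3 4597/5000
4 4 1107/1250
5 5 2197/2500
6 6 8587/10000
7 7 531/625
DF(1y) is solved at step 1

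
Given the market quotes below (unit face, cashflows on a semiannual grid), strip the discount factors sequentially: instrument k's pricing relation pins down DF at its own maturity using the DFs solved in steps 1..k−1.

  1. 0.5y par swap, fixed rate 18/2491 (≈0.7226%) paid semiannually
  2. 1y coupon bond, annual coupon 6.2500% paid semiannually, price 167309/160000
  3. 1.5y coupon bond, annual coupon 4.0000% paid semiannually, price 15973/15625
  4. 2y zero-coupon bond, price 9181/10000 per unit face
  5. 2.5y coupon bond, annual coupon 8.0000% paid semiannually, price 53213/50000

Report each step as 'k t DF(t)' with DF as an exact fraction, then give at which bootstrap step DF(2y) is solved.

1 1/2 2491/2500
2 1 4919/5000
3 3/2 4817/5000
4 2 9181/10000
5 5/2 2187/2500
DF(2y) is solved at step 4

step 1 [0.5y] swap r/2=9/2491: DF=(1 − 9/2491·(0))/(1+9/2491) = 2491/2500 ≈ 0.996400
step 2 [1y] bond c/2=1/32: DF=(167309/160000 − 1/32·(0.996400))/(1+1/32) = 4919/5000 ≈ 0.983800
step 3 [1.5y] bond c/2=1/50: DF=(15973/15625 − 1/50·(0.996400+0.983800))/(1+1/50) = 4817/5000 ≈ 0.963400
step 4 [2y] zero: DF = P = 9181/10000 ≈ 0.918100
step 5 [2.5y] bond c/2=1/25: DF=(53213/50000 − 1/25·(0.996400+0.983800+0.963400+0.918100))/(1+1/25) = 2187/2500 ≈ 0.874800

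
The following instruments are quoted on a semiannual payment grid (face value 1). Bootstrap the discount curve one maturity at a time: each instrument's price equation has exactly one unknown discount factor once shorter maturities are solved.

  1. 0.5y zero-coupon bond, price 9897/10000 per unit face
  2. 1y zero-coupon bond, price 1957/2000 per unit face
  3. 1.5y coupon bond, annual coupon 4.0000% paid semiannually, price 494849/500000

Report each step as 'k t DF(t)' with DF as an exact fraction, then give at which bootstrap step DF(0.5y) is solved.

step 1 [0.5y] zero: DF = P = 9897/10000 ≈ 0.989700
step 2 [1y] zero: DF = P = 1957/2000 ≈ 0.978500
step 3 [1.5y] bond c/2=1/50: DF=(494849/500000 − 1/50·(0.989700+0.978500))/(1+1/50) = 9317/10000 ≈ 0.931700

1 1/2 9897/10000
2 1 1957/2000
3 3/2 9317/10000
DF(0.5y) is solved at step 1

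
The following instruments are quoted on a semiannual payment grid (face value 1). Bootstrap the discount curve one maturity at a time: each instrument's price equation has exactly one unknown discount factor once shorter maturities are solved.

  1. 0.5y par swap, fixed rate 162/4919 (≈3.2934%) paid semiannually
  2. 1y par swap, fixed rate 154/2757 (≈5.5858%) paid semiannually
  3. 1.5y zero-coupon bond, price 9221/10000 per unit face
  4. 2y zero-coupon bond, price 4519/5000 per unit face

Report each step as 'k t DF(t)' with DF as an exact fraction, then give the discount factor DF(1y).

step 1 [0.5y] swap r/2=81/4919: DF=(1 − 81/4919·(0))/(1+81/4919) = 4919/5000 ≈ 0.983800
step 2 [1y] swap r/2=77/2757: DF=(1 − 77/2757·(0.983800))/(1+77/2757) = 9461/10000 ≈ 0.946100
step 3 [1.5y] zero: DF = P = 9221/10000 ≈ 0.922100
step 4 [2y] zero: DF = P = 4519/5000 ≈ 0.903800

1 1/2 4919/5000
2 1 9461/10000
3 3/2 9221/10000
4 2 4519/5000
DF(1y) = 9461/10000 ≈ 0.946100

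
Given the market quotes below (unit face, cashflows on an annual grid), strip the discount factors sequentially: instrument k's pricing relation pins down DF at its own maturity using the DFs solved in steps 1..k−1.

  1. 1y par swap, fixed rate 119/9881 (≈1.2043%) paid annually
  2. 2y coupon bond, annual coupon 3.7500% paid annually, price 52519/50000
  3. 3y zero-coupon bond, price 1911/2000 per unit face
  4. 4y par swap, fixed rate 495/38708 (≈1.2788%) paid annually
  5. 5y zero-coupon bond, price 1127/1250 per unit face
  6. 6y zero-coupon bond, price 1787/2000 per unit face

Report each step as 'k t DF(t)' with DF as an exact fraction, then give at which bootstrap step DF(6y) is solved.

1 1 9881/10000
2 2 9767/10000
3 3 1911/2000
4 4 1901/2000
5 5 1127/1250
6 6 1787/2000
DF(6y) is solved at step 6

step 1 [1y] swap r/1=119/9881: DF=(1 − 119/9881·(0))/(1+119/9881) = 9881/10000 ≈ 0.988100
step 2 [2y] bond c/1=3/80: DF=(52519/50000 − 3/80·(0.988100))/(1+3/80) = 9767/10000 ≈ 0.976700
step 3 [3y] zero: DF = P = 1911/2000 ≈ 0.955500
step 4 [4y] swap r/1=495/38708: DF=(1 − 495/38708·(0.988100+0.976700+0.955500))/(1+495/38708) = 1901/2000 ≈ 0.950500
step 5 [5y] zero: DF = P = 1127/1250 ≈ 0.901600
step 6 [6y] zero: DF = P = 1787/2000 ≈ 0.893500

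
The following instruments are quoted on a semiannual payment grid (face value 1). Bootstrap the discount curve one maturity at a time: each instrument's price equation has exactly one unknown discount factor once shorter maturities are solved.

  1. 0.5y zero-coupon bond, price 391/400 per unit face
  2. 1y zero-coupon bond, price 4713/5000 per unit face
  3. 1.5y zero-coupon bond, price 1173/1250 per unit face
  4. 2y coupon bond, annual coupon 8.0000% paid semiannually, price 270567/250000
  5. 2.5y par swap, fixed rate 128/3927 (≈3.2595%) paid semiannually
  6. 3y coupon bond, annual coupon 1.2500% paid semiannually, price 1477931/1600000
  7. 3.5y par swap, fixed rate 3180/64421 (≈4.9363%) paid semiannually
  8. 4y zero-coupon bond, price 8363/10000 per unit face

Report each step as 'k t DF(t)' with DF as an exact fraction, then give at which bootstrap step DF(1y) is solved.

step 1 [0.5y] zero: DF = P = 391/400 ≈ 0.977500
step 2 [1y] zero: DF = P = 4713/5000 ≈ 0.942600
step 3 [1.5y] zero: DF = P = 1173/1250 ≈ 0.938400
step 4 [2y] bond c/2=1/25: DF=(270567/250000 − 1/25·(0.977500+0.942600+0.938400))/(1+1/25) = 9307/10000 ≈ 0.930700
step 5 [2.5y] swap r/2=64/3927: DF=(1 − 64/3927·(0.977500+0.942600+0.938400+0.930700))/(1+64/3927) = 577/625 ≈ 0.923200
step 6 [3y] bond c/2=1/160: DF=(1477931/1600000 − 1/160·(0.977500+0.942600+0.938400+0.930700+0.923200))/(1+1/160) = 8887/10000 ≈ 0.888700
step 7 [3.5y] swap r/2=1590/64421: DF=(1 − 1590/64421·(0.977500+0.942600+0.938400+0.930700+0.923200+0.888700))/(1+1590/64421) = 841/1000 ≈ 0.841000
step 8 [4y] zero: DF = P = 8363/10000 ≈ 0.836300

1 1/2 391/400
2 1 4713/5000
3 3/2 1173/1250
4 2 9307/10000
5 5/2 577/625
6 3 8887/10000
7 7/2 841/1000
8 4 8363/10000
DF(1y) is solved at step 2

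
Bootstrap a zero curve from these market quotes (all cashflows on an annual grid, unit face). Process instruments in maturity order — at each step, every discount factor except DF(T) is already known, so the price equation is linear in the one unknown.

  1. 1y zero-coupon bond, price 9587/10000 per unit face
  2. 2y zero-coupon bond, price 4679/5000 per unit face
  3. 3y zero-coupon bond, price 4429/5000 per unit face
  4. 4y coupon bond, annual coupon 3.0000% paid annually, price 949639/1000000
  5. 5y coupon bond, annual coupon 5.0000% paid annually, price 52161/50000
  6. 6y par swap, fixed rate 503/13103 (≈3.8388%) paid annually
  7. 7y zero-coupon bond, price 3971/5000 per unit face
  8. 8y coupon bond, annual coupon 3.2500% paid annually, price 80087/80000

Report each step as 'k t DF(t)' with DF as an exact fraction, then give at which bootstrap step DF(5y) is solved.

step 1 [1y] zero: DF = P = 9587/10000 ≈ 0.958700
step 2 [2y] zero: DF = P = 4679/5000 ≈ 0.935800
step 3 [3y] zero: DF = P = 4429/5000 ≈ 0.885800
step 4 [4y] bond c/1=3/100: DF=(949639/1000000 − 3/100·(0.958700+0.935800+0.885800))/(1+3/100) = 841/1000 ≈ 0.841000
step 5 [5y] bond c/1=1/20: DF=(52161/50000 − 1/20·(0.958700+0.935800+0.885800+0.841000))/(1+1/20) = 8211/10000 ≈ 0.821100
step 6 [6y] swap r/1=503/13103: DF=(1 − 503/13103·(0.958700+0.935800+0.885800+0.841000+0.821100))/(1+503/13103) = 1997/2500 ≈ 0.798800
step 7 [7y] zero: DF = P = 3971/5000 ≈ 0.794200
step 8 [8y] bond c/1=13/400: DF=(80087/80000 − 13/400·(0.958700+0.935800+0.885800+0.841000+0.821100+0.798800+0.794200))/(1+13/400) = 1949/2500 ≈ 0.779600

1 1 9587/10000
2 2 4679/5000
3 3 4429/5000
4 4 841/1000
5 5 8211/10000
6 6 1997/2500
7 7 3971/5000
8 8 1949/2500
DF(5y) is solved at step 5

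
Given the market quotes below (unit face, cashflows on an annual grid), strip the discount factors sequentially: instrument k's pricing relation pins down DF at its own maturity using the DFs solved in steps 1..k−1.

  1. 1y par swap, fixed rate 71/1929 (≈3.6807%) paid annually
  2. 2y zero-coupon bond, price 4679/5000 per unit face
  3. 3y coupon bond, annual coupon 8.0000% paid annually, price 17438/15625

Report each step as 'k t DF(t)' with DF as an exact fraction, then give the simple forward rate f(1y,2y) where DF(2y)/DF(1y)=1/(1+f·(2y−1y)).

1 1 1929/2000
2 2 4679/5000
3 3 4463/5000
f(1y,2y) = ((1929/2000)/(4679/5000) − 1)/(1) = 287/9358 ≈ 3.0669%

step 1 [1y] swap r/1=71/1929: DF=(1 − 71/1929·(0))/(1+71/1929) = 1929/2000 ≈ 0.964500
step 2 [2y] zero: DF = P = 4679/5000 ≈ 0.935800
step 3 [3y] bond c/1=2/25: DF=(17438/15625 − 2/25·(0.964500+0.935800))/(1+2/25) = 4463/5000 ≈ 0.892600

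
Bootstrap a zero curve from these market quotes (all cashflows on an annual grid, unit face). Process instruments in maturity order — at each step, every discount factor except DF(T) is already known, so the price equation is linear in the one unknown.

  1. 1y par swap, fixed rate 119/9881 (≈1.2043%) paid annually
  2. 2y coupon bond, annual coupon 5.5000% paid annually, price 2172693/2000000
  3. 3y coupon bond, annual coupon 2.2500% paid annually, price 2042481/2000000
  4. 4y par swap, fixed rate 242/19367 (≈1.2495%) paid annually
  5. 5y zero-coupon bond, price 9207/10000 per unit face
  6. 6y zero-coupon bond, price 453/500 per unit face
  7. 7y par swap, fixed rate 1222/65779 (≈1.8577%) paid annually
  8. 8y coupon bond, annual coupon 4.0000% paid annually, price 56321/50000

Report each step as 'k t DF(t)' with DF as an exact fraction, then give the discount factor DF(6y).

1 1 9881/10000
2 2 4891/5000
3 3 1911/2000
4 4 2379/2500
5 5 9207/10000
6 6 453/500
7 7 4389/5000
8 8 8301/10000
DF(6y) = 453/500 ≈ 0.906000

step 1 [1y] swap r/1=119/9881: DF=(1 − 119/9881·(0))/(1+119/9881) = 9881/10000 ≈ 0.988100
step 2 [2y] bond c/1=11/200: DF=(2172693/2000000 − 11/200·(0.988100))/(1+11/200) = 4891/5000 ≈ 0.978200
step 3 [3y] bond c/1=9/400: DF=(2042481/2000000 − 9/400·(0.988100+0.978200))/(1+9/400) = 1911/2000 ≈ 0.955500
step 4 [4y] swap r/1=242/19367: DF=(1 − 242/19367·(0.988100+0.978200+0.955500))/(1+242/19367) = 2379/2500 ≈ 0.951600
step 5 [5y] zero: DF = P = 9207/10000 ≈ 0.920700
step 6 [6y] zero: DF = P = 453/500 ≈ 0.906000
step 7 [7y] swap r/1=1222/65779: DF=(1 − 1222/65779·(0.988100+0.978200+0.955500+0.951600+0.920700+0.906000))/(1+1222/65779) = 4389/5000 ≈ 0.877800
step 8 [8y] bond c/1=1/25: DF=(56321/50000 − 1/25·(0.988100+0.978200+0.955500+0.951600+0.920700+0.906000+0.877800))/(1+1/25) = 8301/10000 ≈ 0.830100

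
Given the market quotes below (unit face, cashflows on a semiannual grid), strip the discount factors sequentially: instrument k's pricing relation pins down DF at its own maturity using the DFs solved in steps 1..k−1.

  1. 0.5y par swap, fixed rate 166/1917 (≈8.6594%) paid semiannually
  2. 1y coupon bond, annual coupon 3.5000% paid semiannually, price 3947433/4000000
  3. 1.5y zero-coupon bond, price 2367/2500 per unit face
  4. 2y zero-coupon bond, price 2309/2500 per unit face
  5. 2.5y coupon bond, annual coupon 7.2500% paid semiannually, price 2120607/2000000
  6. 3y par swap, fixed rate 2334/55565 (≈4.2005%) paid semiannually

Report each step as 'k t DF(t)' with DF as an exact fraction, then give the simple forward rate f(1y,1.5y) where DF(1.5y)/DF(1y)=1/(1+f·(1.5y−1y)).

1 1/2 1917/2000
2 1 4767/5000
3 3/2 2367/2500
4 2 2309/2500
5 5/2 8909/10000
6 3 8833/10000
f(1y,1.5y) = ((4767/5000)/(2367/2500) − 1)/(1/2) = 11/789 ≈ 1.3942%

step 1 [0.5y] swap r/2=83/1917: DF=(1 − 83/1917·(0))/(1+83/1917) = 1917/2000 ≈ 0.958500
step 2 [1y] bond c/2=7/400: DF=(3947433/4000000 − 7/400·(0.958500))/(1+7/400) = 4767/5000 ≈ 0.953400
step 3 [1.5y] zero: DF = P = 2367/2500 ≈ 0.946800
step 4 [2y] zero: DF = P = 2309/2500 ≈ 0.923600
step 5 [2.5y] bond c/2=29/800: DF=(2120607/2000000 − 29/800·(0.958500+0.953400+0.946800+0.923600))/(1+29/800) = 8909/10000 ≈ 0.890900
step 6 [3y] swap r/2=1167/55565: DF=(1 − 1167/55565·(0.958500+0.953400+0.946800+0.923600+0.890900))/(1+1167/55565) = 8833/10000 ≈ 0.883300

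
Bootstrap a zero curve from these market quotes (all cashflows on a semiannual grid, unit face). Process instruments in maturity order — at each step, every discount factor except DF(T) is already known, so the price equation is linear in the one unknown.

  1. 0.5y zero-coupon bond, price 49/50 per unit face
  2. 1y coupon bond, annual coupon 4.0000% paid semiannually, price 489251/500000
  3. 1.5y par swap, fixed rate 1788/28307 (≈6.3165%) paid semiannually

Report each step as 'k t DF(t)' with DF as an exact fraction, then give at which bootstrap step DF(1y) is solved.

1 1/2 49/50
2 1 9401/10000
3 3/2 4553/5000
DF(1y) is solved at step 2

step 1 [0.5y] zero: DF = P = 49/50 ≈ 0.980000
step 2 [1y] bond c/2=1/50: DF=(489251/500000 − 1/50·(0.980000))/(1+1/50) = 9401/10000 ≈ 0.940100
step 3 [1.5y] swap r/2=894/28307: DF=(1 − 894/28307·(0.980000+0.940100))/(1+894/28307) = 4553/5000 ≈ 0.910600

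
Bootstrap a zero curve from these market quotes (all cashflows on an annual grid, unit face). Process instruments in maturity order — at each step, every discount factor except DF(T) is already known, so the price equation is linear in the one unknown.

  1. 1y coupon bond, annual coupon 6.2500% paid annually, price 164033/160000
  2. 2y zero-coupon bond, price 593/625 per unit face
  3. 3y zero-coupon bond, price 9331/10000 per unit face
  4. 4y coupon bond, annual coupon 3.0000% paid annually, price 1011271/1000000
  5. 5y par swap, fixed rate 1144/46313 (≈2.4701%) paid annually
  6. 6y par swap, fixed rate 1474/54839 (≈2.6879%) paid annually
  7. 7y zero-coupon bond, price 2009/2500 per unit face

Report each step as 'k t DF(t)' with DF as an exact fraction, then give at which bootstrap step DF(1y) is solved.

1 1 9649/10000
2 2 593/625
3 3 9331/10000
4 4 8989/10000
5 5 1107/1250
6 6 4263/5000
7 7 2009/2500
DF(1y) is solved at step 1

step 1 [1y] bond c/1=1/16: DF=(164033/160000 − 1/16·(0))/(1+1/16) = 9649/10000 ≈ 0.964900
step 2 [2y] zero: DF = P = 593/625 ≈ 0.948800
step 3 [3y] zero: DF = P = 9331/10000 ≈ 0.933100
step 4 [4y] bond c/1=3/100: DF=(1011271/1000000 − 3/100·(0.964900+0.948800+0.933100))/(1+3/100) = 8989/10000 ≈ 0.898900
step 5 [5y] swap r/1=1144/46313: DF=(1 − 1144/46313·(0.964900+0.948800+0.933100+0.898900))/(1+1144/46313) = 1107/1250 ≈ 0.885600
step 6 [6y] swap r/1=1474/54839: DF=(1 − 1474/54839·(0.964900+0.948800+0.933100+0.898900+0.885600))/(1+1474/54839) = 4263/5000 ≈ 0.852600
step 7 [7y] zero: DF = P = 2009/2500 ≈ 0.803600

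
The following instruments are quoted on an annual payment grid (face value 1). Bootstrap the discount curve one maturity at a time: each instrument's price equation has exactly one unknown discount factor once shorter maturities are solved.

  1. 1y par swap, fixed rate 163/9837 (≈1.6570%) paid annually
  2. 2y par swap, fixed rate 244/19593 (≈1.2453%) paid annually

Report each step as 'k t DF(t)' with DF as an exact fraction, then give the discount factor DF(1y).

1 1 9837/10000
2 2 2439/2500
DF(1y) = 9837/10000 ≈ 0.983700

step 1 [1y] swap r/1=163/9837: DF=(1 − 163/9837·(0))/(1+163/9837) = 9837/10000 ≈ 0.983700
step 2 [2y] swap r/1=244/19593: DF=(1 − 244/19593·(0.983700))/(1+244/19593) = 2439/2500 ≈ 0.975600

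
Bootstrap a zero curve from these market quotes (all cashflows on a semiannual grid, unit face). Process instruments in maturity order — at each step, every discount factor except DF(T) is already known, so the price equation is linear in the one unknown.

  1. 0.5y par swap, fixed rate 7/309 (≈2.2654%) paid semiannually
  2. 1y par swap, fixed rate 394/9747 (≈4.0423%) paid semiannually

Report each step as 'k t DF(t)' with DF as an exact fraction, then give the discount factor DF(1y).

1 1/2 618/625
2 1 4803/5000
DF(1y) = 4803/5000 ≈ 0.960600

step 1 [0.5y] swap r/2=7/618: DF=(1 − 7/618·(0))/(1+7/618) = 618/625 ≈ 0.988800
step 2 [1y] swap r/2=197/9747: DF=(1 − 197/9747·(0.988800))/(1+197/9747) = 4803/5000 ≈ 0.960600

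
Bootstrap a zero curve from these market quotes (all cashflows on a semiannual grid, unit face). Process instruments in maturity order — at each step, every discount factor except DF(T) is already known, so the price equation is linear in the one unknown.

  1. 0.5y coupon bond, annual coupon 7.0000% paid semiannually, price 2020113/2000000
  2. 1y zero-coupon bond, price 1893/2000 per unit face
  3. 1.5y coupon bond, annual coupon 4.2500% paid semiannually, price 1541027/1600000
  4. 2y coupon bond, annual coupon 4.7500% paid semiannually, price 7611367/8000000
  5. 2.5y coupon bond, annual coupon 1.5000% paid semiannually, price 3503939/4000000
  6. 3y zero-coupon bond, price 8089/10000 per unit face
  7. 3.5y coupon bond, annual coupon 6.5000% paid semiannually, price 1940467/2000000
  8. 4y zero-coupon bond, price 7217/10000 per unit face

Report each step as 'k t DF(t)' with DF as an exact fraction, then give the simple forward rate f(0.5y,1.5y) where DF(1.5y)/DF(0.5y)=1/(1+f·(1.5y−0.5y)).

1 1/2 9759/10000
2 1 1893/2000
3 3/2 9031/10000
4 2 4319/5000
5 5/2 421/500
6 3 8089/10000
7 7/2 1929/2500
8 4 7217/10000
f(0.5y,1.5y) = ((9759/10000)/(9031/10000) − 1)/(1) = 728/9031 ≈ 8.0611%

step 1 [0.5y] bond c/2=7/200: DF=(2020113/2000000 − 7/200·(0))/(1+7/200) = 9759/10000 ≈ 0.975900
step 2 [1y] zero: DF = P = 1893/2000 ≈ 0.946500
step 3 [1.5y] bond c/2=17/800: DF=(1541027/1600000 − 17/800·(0.975900+0.946500))/(1+17/800) = 9031/10000 ≈ 0.903100
step 4 [2y] bond c/2=19/800: DF=(7611367/8000000 − 19/800·(0.975900+0.946500+0.903100))/(1+19/800) = 4319/5000 ≈ 0.863800
step 5 [2.5y] bond c/2=3/400: DF=(3503939/4000000 − 3/400·(0.975900+0.946500+0.903100+0.863800))/(1+3/400) = 421/500 ≈ 0.842000
step 6 [3y] zero: DF = P = 8089/10000 ≈ 0.808900
step 7 [3.5y] bond c/2=13/400: DF=(1940467/2000000 − 13/400·(0.975900+0.946500+0.903100+0.863800+0.842000+0.808900))/(1+13/400) = 1929/2500 ≈ 0.771600
step 8 [4y] zero: DF = P = 7217/10000 ≈ 0.721700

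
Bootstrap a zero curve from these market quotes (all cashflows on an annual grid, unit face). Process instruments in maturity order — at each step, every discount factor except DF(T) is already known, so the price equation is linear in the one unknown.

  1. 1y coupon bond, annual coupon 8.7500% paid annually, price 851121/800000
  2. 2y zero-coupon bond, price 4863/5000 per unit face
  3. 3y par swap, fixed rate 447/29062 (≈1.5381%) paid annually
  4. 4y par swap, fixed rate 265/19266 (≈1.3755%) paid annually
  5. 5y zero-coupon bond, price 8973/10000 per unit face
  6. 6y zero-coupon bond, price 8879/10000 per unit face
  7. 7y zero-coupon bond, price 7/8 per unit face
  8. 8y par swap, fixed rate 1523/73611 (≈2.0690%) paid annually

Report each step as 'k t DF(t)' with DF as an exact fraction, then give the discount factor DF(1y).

step 1 [1y] bond c/1=7/80: DF=(851121/800000 − 7/80·(0))/(1+7/80) = 9783/10000 ≈ 0.978300
step 2 [2y] zero: DF = P = 4863/5000 ≈ 0.972600
step 3 [3y] swap r/1=447/29062: DF=(1 − 447/29062·(0.978300+0.972600))/(1+447/29062) = 9553/10000 ≈ 0.955300
step 4 [4y] swap r/1=265/19266: DF=(1 − 265/19266·(0.978300+0.972600+0.955300))/(1+265/19266) = 947/1000 ≈ 0.947000
step 5 [5y] zero: DF = P = 8973/10000 ≈ 0.897300
step 6 [6y] zero: DF = P = 8879/10000 ≈ 0.887900
step 7 [7y] zero: DF = P = 7/8 ≈ 0.875000
step 8 [8y] swap r/1=1523/73611: DF=(1 − 1523/73611·(0.978300+0.972600+0.955300+0.947000+0.897300+0.887900+0.875000))/(1+1523/73611) = 8477/10000 ≈ 0.847700

1 1 9783/10000
2 2 4863/5000
3 3 9553/10000
4 4 947/1000
5 5 8973/10000
6 6 8879/10000
7 7 7/8
8 8 8477/10000
DF(1y) = 9783/10000 ≈ 0.978300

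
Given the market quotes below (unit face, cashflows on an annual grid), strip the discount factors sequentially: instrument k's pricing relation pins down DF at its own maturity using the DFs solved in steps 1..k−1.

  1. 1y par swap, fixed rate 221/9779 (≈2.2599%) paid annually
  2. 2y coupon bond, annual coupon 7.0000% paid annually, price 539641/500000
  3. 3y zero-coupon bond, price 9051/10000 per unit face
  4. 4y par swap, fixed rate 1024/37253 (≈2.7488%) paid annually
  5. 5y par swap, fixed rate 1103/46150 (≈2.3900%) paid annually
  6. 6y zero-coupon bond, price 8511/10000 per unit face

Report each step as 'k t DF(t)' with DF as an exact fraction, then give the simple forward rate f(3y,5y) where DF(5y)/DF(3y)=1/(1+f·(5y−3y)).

step 1 [1y] swap r/1=221/9779: DF=(1 − 221/9779·(0))/(1+221/9779) = 9779/10000 ≈ 0.977900
step 2 [2y] bond c/1=7/100: DF=(539641/500000 − 7/100·(0.977900))/(1+7/100) = 9447/10000 ≈ 0.944700
step 3 [3y] zero: DF = P = 9051/10000 ≈ 0.905100
step 4 [4y] swap r/1=1024/37253: DF=(1 − 1024/37253·(0.977900+0.944700+0.905100))/(1+1024/37253) = 561/625 ≈ 0.897600
step 5 [5y] swap r/1=1103/46150: DF=(1 − 1103/46150·(0.977900+0.944700+0.905100+0.897600))/(1+1103/46150) = 8897/10000 ≈ 0.889700
step 6 [6y] zero: DF = P = 8511/10000 ≈ 0.851100

1 1 9779/10000
2 2 9447/10000
3 3 9051/10000
4 4 561/625
5 5 8897/10000
6 6 8511/10000
f(3y,5y) = ((9051/10000)/(8897/10000) − 1)/(2) = 11/1271 ≈ 0.8655%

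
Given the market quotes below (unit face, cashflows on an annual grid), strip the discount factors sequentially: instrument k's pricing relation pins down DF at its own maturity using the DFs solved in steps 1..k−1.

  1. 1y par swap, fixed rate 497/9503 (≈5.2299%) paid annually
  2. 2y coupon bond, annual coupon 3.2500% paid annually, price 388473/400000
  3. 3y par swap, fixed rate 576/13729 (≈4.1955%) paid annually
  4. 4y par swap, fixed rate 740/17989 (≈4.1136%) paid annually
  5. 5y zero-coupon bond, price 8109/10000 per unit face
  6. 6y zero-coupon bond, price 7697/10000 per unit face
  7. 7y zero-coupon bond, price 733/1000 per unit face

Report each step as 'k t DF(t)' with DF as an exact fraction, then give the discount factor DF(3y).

step 1 [1y] swap r/1=497/9503: DF=(1 − 497/9503·(0))/(1+497/9503) = 9503/10000 ≈ 0.950300
step 2 [2y] bond c/1=13/400: DF=(388473/400000 − 13/400·(0.950300))/(1+13/400) = 9107/10000 ≈ 0.910700
step 3 [3y] swap r/1=576/13729: DF=(1 − 576/13729·(0.950300+0.910700))/(1+576/13729) = 553/625 ≈ 0.884800
step 4 [4y] swap r/1=740/17989: DF=(1 − 740/17989·(0.950300+0.910700+0.884800))/(1+740/17989) = 213/250 ≈ 0.852000
step 5 [5y] zero: DF = P = 8109/10000 ≈ 0.810900
step 6 [6y] zero: DF = P = 7697/10000 ≈ 0.769700
step 7 [7y] zero: DF = P = 733/1000 ≈ 0.733000

1 1 9503/10000
2 2 9107/10000
3 3 553/625
4 4 213/250
5 5 8109/10000
6 6 7697/10000
7 7 733/1000
DF(3y) = 553/625 ≈ 0.884800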